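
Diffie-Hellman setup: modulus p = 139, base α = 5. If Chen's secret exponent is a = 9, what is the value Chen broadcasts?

Public value = 5^{9} \pmod{139}.
5^1 ≡ 5 (mod 139)
5^2 = (5^1)^2 ≡ 5^2 = 25 ≡ 25 (mod 139)
5^4 = (5^2)^2 ≡ 25^2 = 625 ≡ 69 (mod 139)
5^8 = (5^4)^2 ≡ 69^2 = 4761 ≡ 35 (mod 139)
5^9 = 5^8 · 5^1 ≡ 35 · 5 ≡ 36 (mod 139).

36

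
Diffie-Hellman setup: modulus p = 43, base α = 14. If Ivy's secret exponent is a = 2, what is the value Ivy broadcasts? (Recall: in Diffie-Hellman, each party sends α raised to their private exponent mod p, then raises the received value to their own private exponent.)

24

Public value = 14^2 (mod 43).
14^1 ≡ 14 (mod 43)
14^2 = (14^1)^2 ≡ 14^2 = 196 ≡ 24 (mod 43)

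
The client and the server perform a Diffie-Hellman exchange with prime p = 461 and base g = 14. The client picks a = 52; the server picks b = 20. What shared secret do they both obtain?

298

The server sends B = g^b mod p = 14^20 mod 461.
14^1 ≡ 14 (mod 461)
14^2 = (14^1)^2 ≡ 14^2 = 196 ≡ 196 (mod 461)
14^4 = (14^2)^2 ≡ 196^2 = 38416 ≡ 153 (mod 461)
14^8 = (14^4)^2 ≡ 153^2 = 23409 ≡ 359 (mod 461)
14^16 = (14^8)^2 ≡ 359^2 = 128881 ≡ 262 (mod 461)
14^20 = 14^16 · 14^4 ≡ 262 · 153 ≡ 440 (mod 461).
So B = 440. The client then computes K = B^a mod p = 440^52 mod 461.
440^1 ≡ 440 (mod 461)
440^2 = (440^1)^2 ≡ 440^2 = 193600 ≡ 441 (mod 461)
440^4 = (440^2)^2 ≡ 441^2 = 194481 ≡ 400 (mod 461)
440^8 = (440^4)^2 ≡ 400^2 = 160000 ≡ 33 (mod 461)
440^16 = (440^8)^2 ≡ 33^2 = 1089 ≡ 167 (mod 461)
440^32 = (440^16)^2 ≡ 167^2 = 27889 ≡ 229 (mod 461)
440^52 = 440^32 · 440^16 · 440^4 ≡ 229 · 167 · 400 ≡ 298 (mod 461).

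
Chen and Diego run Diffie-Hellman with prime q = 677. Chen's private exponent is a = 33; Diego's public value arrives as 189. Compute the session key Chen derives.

Shared key K = 189^33 mod 677.
189^1 ≡ 189 (mod 677)
189^2 = (189^1)^2 ≡ 189^2 = 35721 ≡ 517 (mod 677)
189^4 = (189^2)^2 ≡ 517^2 = 267289 ≡ 551 (mod 677)
189^8 = (189^4)^2 ≡ 551^2 = 303601 ≡ 305 (mod 677)
189^16 = (189^8)^2 ≡ 305^2 = 93025 ≡ 276 (mod 677)
189^32 = (189^16)^2 ≡ 276^2 = 76176 ≡ 352 (mod 677)
189^33 = 189^32 · 189^1 ≡ 352 · 189 ≡ 182 (mod 677).

182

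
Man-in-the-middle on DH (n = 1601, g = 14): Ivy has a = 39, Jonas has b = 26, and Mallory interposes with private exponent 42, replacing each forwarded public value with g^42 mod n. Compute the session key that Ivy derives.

1515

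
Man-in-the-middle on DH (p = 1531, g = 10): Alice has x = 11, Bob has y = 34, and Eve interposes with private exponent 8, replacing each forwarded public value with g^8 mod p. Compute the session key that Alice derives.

Alice receives Eve's public value M = 10^8 mod 1531 instead of the honest one.
10^1 ≡ 10 (mod 1531)
10^2 = (10^1)^2 ≡ 10^2 = 100 ≡ 100 (mod 1531)
10^4 = (10^2)^2 ≡ 100^2 = 10000 ≡ 814 (mod 1531)
10^8 = (10^4)^2 ≡ 814^2 = 662596 ≡ 1204 (mod 1531)
So M = 1204. Alice computes K = M^11 mod 1531.
1204^1 ≡ 1204 (mod 1531)
1204^2 = (1204^1)^2 ≡ 1204^2 = 1449616 ≡ 1290 (mod 1531)
1204^4 = (1204^2)^2 ≡ 1290^2 = 1664100 ≡ 1434 (mod 1531)
1204^8 = (1204^4)^2 ≡ 1434^2 = 2056356 ≡ 223 (mod 1531)
1204^11 = 1204^8 · 1204^2 · 1204^1 ≡ 223 · 1290 · 1204 ≡ 1143 (mod 1531).

1143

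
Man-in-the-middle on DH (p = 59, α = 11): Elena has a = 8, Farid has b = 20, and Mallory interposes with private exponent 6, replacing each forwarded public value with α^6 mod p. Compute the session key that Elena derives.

Elena receives Mallory's public value M = 11^6 mod 59 instead of the honest one.
11^1 ≡ 11 (mod 59)
11^2 = (11^1)^2 ≡ 11^2 = 121 ≡ 3 (mod 59)
11^4 = (11^2)^2 ≡ 3^2 = 9 ≡ 9 (mod 59)
11^6 = 11^4 · 11^2 ≡ 9 · 3 ≡ 27 (mod 59).
So M = 27. Elena computes K = M^8 mod 59.
27^1 ≡ 27 (mod 59)
27^2 = (27^1)^2 ≡ 27^2 = 729 ≡ 21 (mod 59)
27^4 = (27^2)^2 ≡ 21^2 = 441 ≡ 28 (mod 59)
27^8 = (27^4)^2 ≡ 28^2 = 784 ≡ 17 (mod 59)

17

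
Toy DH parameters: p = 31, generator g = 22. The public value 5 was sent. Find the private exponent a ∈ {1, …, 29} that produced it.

10

Try successive powers of 22 modulo 31:
22^1 ≡ 22
22^2 ≡ 19
22^3 ≡ 15
22^4 ≡ 20
22^5 ≡ 6
22^6 ≡ 8
22^7 ≡ 21
22^8 ≡ 28
22^9 ≡ 27
22^10 ≡ 5
Found: a = 10.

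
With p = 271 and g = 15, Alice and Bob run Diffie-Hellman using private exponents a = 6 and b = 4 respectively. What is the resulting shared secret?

Bob sends B = g^b mod p = 15^4 mod 271.
15^1 ≡ 15 (mod 271)
15^2 = (15^1)^2 ≡ 15^2 = 225 ≡ 225 (mod 271)
15^4 = (15^2)^2 ≡ 225^2 = 50625 ≡ 219 (mod 271)
So B = 219. Alice then computes K = B^a mod p = 219^6 mod 271.
219^1 ≡ 219 (mod 271)
219^2 = (219^1)^2 ≡ 219^2 = 47961 ≡ 265 (mod 271)
219^4 = (219^2)^2 ≡ 265^2 = 70225 ≡ 36 (mod 271)
219^6 = 219^4 · 219^2 ≡ 36 · 265 ≡ 55 (mod 271).

55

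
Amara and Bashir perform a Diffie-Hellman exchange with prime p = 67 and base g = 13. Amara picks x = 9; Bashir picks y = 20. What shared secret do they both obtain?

Amara sends A = g^x mod p = 13^9 mod 67.
13^1 ≡ 13 (mod 67)
13^2 = (13^1)^2 ≡ 13^2 = 169 ≡ 35 (mod 67)
13^4 = (13^2)^2 ≡ 35^2 = 1225 ≡ 19 (mod 67)
13^8 = (13^4)^2 ≡ 19^2 = 361 ≡ 26 (mod 67)
13^9 = 13^8 · 13^1 ≡ 26 · 13 ≡ 3 (mod 67).
So A = 3. Bashir then computes K = A^y mod p = 3^20 mod 67.
3^1 ≡ 3 (mod 67)
3^2 = (3^1)^2 ≡ 3^2 = 9 ≡ 9 (mod 67)
3^4 = (3^2)^2 ≡ 9^2 = 81 ≡ 14 (mod 67)
3^8 = (3^4)^2 ≡ 14^2 = 196 ≡ 62 (mod 67)
3^16 = (3^8)^2 ≡ 62^2 = 3844 ≡ 25 (mod 67)
3^20 = 3^16 · 3^4 ≡ 25 · 14 ≡ 15 (mod 67).

15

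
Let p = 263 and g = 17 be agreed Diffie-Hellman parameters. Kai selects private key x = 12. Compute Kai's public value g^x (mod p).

Public value = 17^12 (mod 263).
17^1 ≡ 17 (mod 263)
17^2 = (17^1)^2 ≡ 17^2 = 289 ≡ 26 (mod 263)
17^4 = (17^2)^2 ≡ 26^2 = 676 ≡ 150 (mod 263)
17^8 = (17^4)^2 ≡ 150^2 = 22500 ≡ 145 (mod 263)
17^12 = 17^8 · 17^4 ≡ 145 · 150 ≡ 184 (mod 263).

184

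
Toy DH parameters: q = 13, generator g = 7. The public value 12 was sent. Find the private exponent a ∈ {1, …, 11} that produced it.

6

Try successive powers of 7 modulo 13:
7^1 ≡ 7
7^2 ≡ 10
7^3 ≡ 5
7^4 ≡ 9
7^5 ≡ 11
7^6 ≡ 12
Found: a = 6.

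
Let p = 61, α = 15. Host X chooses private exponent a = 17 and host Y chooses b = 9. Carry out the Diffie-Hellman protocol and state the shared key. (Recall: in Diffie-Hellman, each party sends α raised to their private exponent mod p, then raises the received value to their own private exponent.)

Host Y sends B = α^b mod p = 15^9 mod 61.
15^1 ≡ 15 (mod 61)
15^2 = (15^1)^2 ≡ 15^2 = 225 ≡ 42 (mod 61)
15^4 = (15^2)^2 ≡ 42^2 = 1764 ≡ 56 (mod 61)
15^8 = (15^4)^2 ≡ 56^2 = 3136 ≡ 25 (mod 61)
15^9 = 15^8 · 15^1 ≡ 25 · 15 ≡ 9 (mod 61).
So B = 9. Host X then computes K = B^a mod p = 9^17 mod 61.
9^1 ≡ 9 (mod 61)
9^2 = (9^1)^2 ≡ 9^2 = 81 ≡ 20 (mod 61)
9^4 = (9^2)^2 ≡ 20^2 = 400 ≡ 34 (mod 61)
9^8 = (9^4)^2 ≡ 34^2 = 1156 ≡ 58 (mod 61)
9^16 = (9^8)^2 ≡ 58^2 = 3364 ≡ 9 (mod 61)
9^17 = 9^16 · 9^1 ≡ 9 · 9 ≡ 20 (mod 61).

20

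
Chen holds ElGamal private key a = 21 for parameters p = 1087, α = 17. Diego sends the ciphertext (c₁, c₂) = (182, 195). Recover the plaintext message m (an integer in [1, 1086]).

803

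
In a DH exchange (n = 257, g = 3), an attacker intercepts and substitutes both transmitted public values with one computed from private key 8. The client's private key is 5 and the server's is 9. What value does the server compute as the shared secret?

137

The server receives an attacker's public value M = 3^8 mod 257 instead of the honest one.
3^1 ≡ 3 (mod 257)
3^2 = (3^1)^2 ≡ 3^2 = 9 ≡ 9 (mod 257)
3^4 = (3^2)^2 ≡ 9^2 = 81 ≡ 81 (mod 257)
3^8 = (3^4)^2 ≡ 81^2 = 6561 ≡ 136 (mod 257)
So M = 136. The server computes K = M^9 mod 257.
136^1 ≡ 136 (mod 257)
136^2 = (136^1)^2 ≡ 136^2 = 18496 ≡ 249 (mod 257)
136^4 = (136^2)^2 ≡ 249^2 = 62001 ≡ 64 (mod 257)
136^8 = (136^4)^2 ≡ 64^2 = 4096 ≡ 241 (mod 257)
136^9 = 136^8 · 136^1 ≡ 241 · 136 ≡ 137 (mod 257).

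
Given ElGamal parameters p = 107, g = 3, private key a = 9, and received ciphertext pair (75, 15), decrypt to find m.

Shared mask s = c₁^a mod p = 75^9 mod 107.
75^1 ≡ 75 (mod 107)
75^2 = (75^1)^2 ≡ 75^2 = 5625 ≡ 61 (mod 107)
75^4 = (75^2)^2 ≡ 61^2 = 3721 ≡ 83 (mod 107)
75^8 = (75^4)^2 ≡ 83^2 = 6889 ≡ 41 (mod 107)
75^9 = 75^8 · 75^1 ≡ 41 · 75 ≡ 79 (mod 107).
So s = 79; s⁻¹ ≡ 42 (mod 107).
m = c₂ · s⁻¹ mod 107 = 15 · 42 mod 107 = 95.

95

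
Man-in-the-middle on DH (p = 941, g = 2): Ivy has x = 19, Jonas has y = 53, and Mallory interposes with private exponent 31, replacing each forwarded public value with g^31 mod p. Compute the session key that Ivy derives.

Ivy receives Mallory's public value M = 2^31 mod 941 instead of the honest one.
2^1 ≡ 2 (mod 941)
2^2 = (2^1)^2 ≡ 2^2 = 4 ≡ 4 (mod 941)
2^4 = (2^2)^2 ≡ 4^2 = 16 ≡ 16 (mod 941)
2^8 = (2^4)^2 ≡ 16^2 = 256 ≡ 256 (mod 941)
2^16 = (2^8)^2 ≡ 256^2 = 65536 ≡ 607 (mod 941)
2^31 = 2^16 · 2^8 · 2^4 · 2^2 · 2^1 ≡ 607 · 256 · 16 · 4 · 2 ≡ 259 (mod 941).
So M = 259. Ivy computes K = M^19 mod 941.
259^1 ≡ 259 (mod 941)
259^2 = (259^1)^2 ≡ 259^2 = 67081 ≡ 270 (mod 941)
259^4 = (259^2)^2 ≡ 270^2 = 72900 ≡ 443 (mod 941)
259^8 = (259^4)^2 ≡ 443^2 = 196249 ≡ 521 (mod 941)
259^16 = (259^8)^2 ≡ 521^2 = 271441 ≡ 433 (mod 941)
259^19 = 259^16 · 259^2 · 259^1 ≡ 433 · 270 · 259 ≡ 192 (mod 941).

192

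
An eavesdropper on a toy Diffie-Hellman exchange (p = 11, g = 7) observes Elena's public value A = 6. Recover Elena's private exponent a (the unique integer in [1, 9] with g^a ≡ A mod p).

7

Try successive powers of 7 modulo 11:
7^1 ≡ 7
7^2 ≡ 5
7^3 ≡ 2
7^4 ≡ 3
7^5 ≡ 10
7^6 ≡ 4
7^7 ≡ 6
Found: a = 7.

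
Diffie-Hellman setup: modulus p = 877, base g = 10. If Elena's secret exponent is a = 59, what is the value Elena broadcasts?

Public value = 10^59 mod 877.
10^1 ≡ 10 (mod 877)
10^2 = (10^1)^2 ≡ 10^2 = 100 ≡ 100 (mod 877)
10^4 = (10^2)^2 ≡ 100^2 = 10000 ≡ 353 (mod 877)
10^8 = (10^4)^2 ≡ 353^2 = 124609 ≡ 75 (mod 877)
10^16 = (10^8)^2 ≡ 75^2 = 5625 ≡ 363 (mod 877)
10^32 = (10^16)^2 ≡ 363^2 = 131769 ≡ 219 (mod 877)
10^59 = 10^32 · 10^16 · 10^8 · 10^2 · 10^1 ≡ 219 · 363 · 75 · 100 · 10 ≡ 147 (mod 877).

147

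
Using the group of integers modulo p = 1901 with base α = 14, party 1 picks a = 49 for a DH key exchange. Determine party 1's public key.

Public value = 14^49 mod 1901.
14^1 ≡ 14 (mod 1901)
14^2 = (14^1)^2 ≡ 14^2 = 196 ≡ 196 (mod 1901)
14^4 = (14^2)^2 ≡ 196^2 = 38416 ≡ 396 (mod 1901)
14^8 = (14^4)^2 ≡ 396^2 = 156816 ≡ 934 (mod 1901)
14^16 = (14^8)^2 ≡ 934^2 = 872356 ≡ 1698 (mod 1901)
14^32 = (14^16)^2 ≡ 1698^2 = 2883204 ≡ 1288 (mod 1901)
14^49 = 14^32 · 14^16 · 14^1 ≡ 1288 · 1698 · 14 ≡ 830 (mod 1901).

830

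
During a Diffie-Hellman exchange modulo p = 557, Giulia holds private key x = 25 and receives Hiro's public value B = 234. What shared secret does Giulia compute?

122

Shared key K = 234^25 mod 557.
234^1 ≡ 234 (mod 557)
234^2 = (234^1)^2 ≡ 234^2 = 54756 ≡ 170 (mod 557)
234^4 = (234^2)^2 ≡ 170^2 = 28900 ≡ 493 (mod 557)
234^8 = (234^4)^2 ≡ 493^2 = 243049 ≡ 197 (mod 557)
234^16 = (234^8)^2 ≡ 197^2 = 38809 ≡ 376 (mod 557)
234^25 = 234^16 · 234^8 · 234^1 ≡ 376 · 197 · 234 ≡ 122 (mod 557).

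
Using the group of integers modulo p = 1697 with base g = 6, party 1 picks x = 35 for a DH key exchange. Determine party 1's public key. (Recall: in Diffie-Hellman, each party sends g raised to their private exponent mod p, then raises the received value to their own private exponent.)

216

Public value = 6^{35} \pmod{1697}.
6^1 ≡ 6 (mod 1697)
6^2 = (6^1)^2 ≡ 6^2 = 36 ≡ 36 (mod 1697)
6^4 = (6^2)^2 ≡ 36^2 = 1296 ≡ 1296 (mod 1697)
6^8 = (6^4)^2 ≡ 1296^2 = 1679616 ≡ 1283 (mod 1697)
6^16 = (6^8)^2 ≡ 1283^2 = 1646089 ≡ 1696 (mod 1697)
6^32 = (6^16)^2 ≡ 1696^2 = 2876416 ≡ 1 (mod 1697)
6^35 = 6^32 · 6^2 · 6^1 ≡ 1 · 36 · 6 ≡ 216 (mod 1697).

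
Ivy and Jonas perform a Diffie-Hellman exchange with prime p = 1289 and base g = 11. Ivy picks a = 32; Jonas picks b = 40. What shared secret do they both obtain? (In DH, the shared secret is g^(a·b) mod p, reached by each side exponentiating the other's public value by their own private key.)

Ivy sends A = g^a mod p = 11^32 mod 1289.
11^1 ≡ 11 (mod 1289)
11^2 = (11^1)^2 ≡ 11^2 = 121 ≡ 121 (mod 1289)
11^4 = (11^2)^2 ≡ 121^2 = 14641 ≡ 462 (mod 1289)
11^8 = (11^4)^2 ≡ 462^2 = 213444 ≡ 759 (mod 1289)
11^16 = (11^8)^2 ≡ 759^2 = 576081 ≡ 1187 (mod 1289)
11^32 = (11^16)^2 ≡ 1187^2 = 1408969 ≡ 92 (mod 1289)
So A = 92. Jonas then computes K = A^b mod p = 92^40 mod 1289.
92^1 ≡ 92 (mod 1289)
92^2 = (92^1)^2 ≡ 92^2 = 8464 ≡ 730 (mod 1289)
92^4 = (92^2)^2 ≡ 730^2 = 532900 ≡ 543 (mod 1289)
92^8 = (92^4)^2 ≡ 543^2 = 294849 ≡ 957 (mod 1289)
92^16 = (92^8)^2 ≡ 957^2 = 915849 ≡ 659 (mod 1289)
92^32 = (92^16)^2 ≡ 659^2 = 434281 ≡ 1177 (mod 1289)
92^40 = 92^32 · 92^8 ≡ 1177 · 957 ≡ 1092 (mod 1289).

1092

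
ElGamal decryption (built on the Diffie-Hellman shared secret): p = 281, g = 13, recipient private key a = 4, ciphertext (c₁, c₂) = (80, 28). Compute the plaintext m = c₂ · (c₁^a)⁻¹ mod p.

Shared mask s = c₁^a mod p = 80^4 mod 281.
80^1 ≡ 80 (mod 281)
80^2 = (80^1)^2 ≡ 80^2 = 6400 ≡ 218 (mod 281)
80^4 = (80^2)^2 ≡ 218^2 = 47524 ≡ 35 (mod 281)
So s = 35; s⁻¹ ≡ 273 (mod 281).
m = c₂ · s⁻¹ mod 281 = 28 · 273 mod 281 = 57.

57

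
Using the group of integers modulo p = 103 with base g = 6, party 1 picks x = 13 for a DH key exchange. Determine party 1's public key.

Public value = 6^13 (mod 103).
6^1 ≡ 6 (mod 103)
6^2 = (6^1)^2 ≡ 6^2 = 36 ≡ 36 (mod 103)
6^4 = (6^2)^2 ≡ 36^2 = 1296 ≡ 60 (mod 103)
6^8 = (6^4)^2 ≡ 60^2 = 3600 ≡ 98 (mod 103)
6^13 = 6^8 · 6^4 · 6^1 ≡ 98 · 60 · 6 ≡ 54 (mod 103).

54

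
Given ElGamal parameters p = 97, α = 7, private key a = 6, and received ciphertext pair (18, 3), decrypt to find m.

Shared mask s = c₁^a mod p = 18^6 mod 97.
18^1 ≡ 18 (mod 97)
18^2 = (18^1)^2 ≡ 18^2 = 324 ≡ 33 (mod 97)
18^4 = (18^2)^2 ≡ 33^2 = 1089 ≡ 22 (mod 97)
18^6 = 18^4 · 18^2 ≡ 22 · 33 ≡ 47 (mod 97).
So s = 47; s⁻¹ ≡ 64 (mod 97).
m = c₂ · s⁻¹ mod 97 = 3 · 64 mod 97 = 95.

95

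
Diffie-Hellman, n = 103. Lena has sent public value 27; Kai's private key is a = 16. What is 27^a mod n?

Shared key K = 27^16 mod 103.
27^1 ≡ 27 (mod 103)
27^2 = (27^1)^2 ≡ 27^2 = 729 ≡ 8 (mod 103)
27^4 = (27^2)^2 ≡ 8^2 = 64 ≡ 64 (mod 103)
27^8 = (27^4)^2 ≡ 64^2 = 4096 ≡ 79 (mod 103)
27^16 = (27^8)^2 ≡ 79^2 = 6241 ≡ 61 (mod 103)

61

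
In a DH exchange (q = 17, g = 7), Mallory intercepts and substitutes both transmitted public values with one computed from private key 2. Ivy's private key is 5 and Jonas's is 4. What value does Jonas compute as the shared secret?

Jonas receives Mallory's public value M = 7^2 mod 17 instead of the honest one.
7^1 ≡ 7 (mod 17)
7^2 = (7^1)^2 ≡ 7^2 = 49 ≡ 15 (mod 17)
So M = 15. Jonas computes K = M^4 mod 17.
15^1 ≡ 15 (mod 17)
15^2 = (15^1)^2 ≡ 15^2 = 225 ≡ 4 (mod 17)
15^4 = (15^2)^2 ≡ 4^2 = 16 ≡ 16 (mod 17)

16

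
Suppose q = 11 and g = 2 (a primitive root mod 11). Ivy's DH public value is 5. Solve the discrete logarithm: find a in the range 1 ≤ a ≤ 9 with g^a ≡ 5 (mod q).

4

Try successive powers of 2 modulo 11:
2^1 ≡ 2
2^2 ≡ 4
2^3 ≡ 8
2^4 ≡ 5
Found: a = 4.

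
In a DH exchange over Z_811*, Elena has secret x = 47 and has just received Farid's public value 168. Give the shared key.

270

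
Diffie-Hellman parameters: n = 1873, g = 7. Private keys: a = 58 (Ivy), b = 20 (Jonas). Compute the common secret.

Ivy sends A = g^a mod n = 7^58 mod 1873.
7^1 ≡ 7 (mod 1873)
7^2 = (7^1)^2 ≡ 7^2 = 49 ≡ 49 (mod 1873)
7^4 = (7^2)^2 ≡ 49^2 = 2401 ≡ 528 (mod 1873)
7^8 = (7^4)^2 ≡ 528^2 = 278784 ≡ 1580 (mod 1873)
7^16 = (7^8)^2 ≡ 1580^2 = 2496400 ≡ 1564 (mod 1873)
7^32 = (7^16)^2 ≡ 1564^2 = 2446096 ≡ 1831 (mod 1873)
7^58 = 7^32 · 7^16 · 7^8 · 7^2 ≡ 1831 · 1564 · 1580 · 49 ≡ 894 (mod 1873).
So A = 894. Jonas then computes K = A^b mod n = 894^20 mod 1873.
894^1 ≡ 894 (mod 1873)
894^2 = (894^1)^2 ≡ 894^2 = 799236 ≡ 1338 (mod 1873)
894^4 = (894^2)^2 ≡ 1338^2 = 1790244 ≡ 1529 (mod 1873)
894^8 = (894^4)^2 ≡ 1529^2 = 2337841 ≡ 337 (mod 1873)
894^16 = (894^8)^2 ≡ 337^2 = 113569 ≡ 1189 (mod 1873)
894^20 = 894^16 · 894^4 ≡ 1189 · 1529 ≡ 1171 (mod 1873).

1171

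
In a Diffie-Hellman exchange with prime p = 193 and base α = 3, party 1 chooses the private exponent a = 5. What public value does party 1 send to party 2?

Public value = 3^5 (mod 193).
3^1 ≡ 3 (mod 193)
3^2 = (3^1)^2 ≡ 3^2 = 9 ≡ 9 (mod 193)
3^4 = (3^2)^2 ≡ 9^2 = 81 ≡ 81 (mod 193)
3^5 = 3^4 · 3^1 ≡ 81 · 3 ≡ 50 (mod 193).

50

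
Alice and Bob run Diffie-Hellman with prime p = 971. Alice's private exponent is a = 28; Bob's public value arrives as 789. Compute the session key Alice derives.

75

Shared key K = 789^28 mod 971.
789^1 ≡ 789 (mod 971)
789^2 = (789^1)^2 ≡ 789^2 = 622521 ≡ 110 (mod 971)
789^4 = (789^2)^2 ≡ 110^2 = 12100 ≡ 448 (mod 971)
789^8 = (789^4)^2 ≡ 448^2 = 200704 ≡ 678 (mod 971)
789^16 = (789^8)^2 ≡ 678^2 = 459684 ≡ 401 (mod 971)
789^28 = 789^16 · 789^8 · 789^4 ≡ 401 · 678 · 448 ≡ 75 (mod 971).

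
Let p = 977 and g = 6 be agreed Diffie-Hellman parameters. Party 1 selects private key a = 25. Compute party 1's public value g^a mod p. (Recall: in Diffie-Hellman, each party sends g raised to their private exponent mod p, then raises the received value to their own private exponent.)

Public value = 6^25 mod 977.
6^1 ≡ 6 (mod 977)
6^2 = (6^1)^2 ≡ 6^2 = 36 ≡ 36 (mod 977)
6^4 = (6^2)^2 ≡ 36^2 = 1296 ≡ 319 (mod 977)
6^8 = (6^4)^2 ≡ 319^2 = 101761 ≡ 153 (mod 977)
6^16 = (6^8)^2 ≡ 153^2 = 23409 ≡ 938 (mod 977)
6^25 = 6^16 · 6^8 · 6^1 ≡ 938 · 153 · 6 ≡ 347 (mod 977).

347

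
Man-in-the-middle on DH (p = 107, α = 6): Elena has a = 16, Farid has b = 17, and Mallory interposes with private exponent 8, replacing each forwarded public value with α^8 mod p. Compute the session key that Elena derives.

19

Elena receives Mallory's public value M = 6^8 mod 107 instead of the honest one.
6^1 ≡ 6 (mod 107)
6^2 = (6^1)^2 ≡ 6^2 = 36 ≡ 36 (mod 107)
6^4 = (6^2)^2 ≡ 36^2 = 1296 ≡ 12 (mod 107)
6^8 = (6^4)^2 ≡ 12^2 = 144 ≡ 37 (mod 107)
So M = 37. Elena computes K = M^16 mod 107.
37^1 ≡ 37 (mod 107)
37^2 = (37^1)^2 ≡ 37^2 = 1369 ≡ 85 (mod 107)
37^4 = (37^2)^2 ≡ 85^2 = 7225 ≡ 56 (mod 107)
37^8 = (37^4)^2 ≡ 56^2 = 3136 ≡ 33 (mod 107)
37^16 = (37^8)^2 ≡ 33^2 = 1089 ≡ 19 (mod 107)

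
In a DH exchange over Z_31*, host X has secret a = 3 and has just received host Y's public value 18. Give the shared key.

4

Shared key K = 18^3 mod 31.
18^1 ≡ 18 (mod 31)
18^2 = (18^1)^2 ≡ 18^2 = 324 ≡ 14 (mod 31)
18^3 = 18^2 · 18^1 ≡ 14 · 18 ≡ 4 (mod 31).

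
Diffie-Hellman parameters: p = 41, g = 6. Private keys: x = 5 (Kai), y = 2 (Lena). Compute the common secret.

Kai sends A = g^x mod p = 6^5 mod 41.
6^1 ≡ 6 (mod 41)
6^2 = (6^1)^2 ≡ 6^2 = 36 ≡ 36 (mod 41)
6^4 = (6^2)^2 ≡ 36^2 = 1296 ≡ 25 (mod 41)
6^5 = 6^4 · 6^1 ≡ 25 · 6 ≡ 27 (mod 41).
So A = 27. Lena then computes K = A^y mod p = 27^2 mod 41.
27^1 ≡ 27 (mod 41)
27^2 = (27^1)^2 ≡ 27^2 = 729 ≡ 32 (mod 41)

32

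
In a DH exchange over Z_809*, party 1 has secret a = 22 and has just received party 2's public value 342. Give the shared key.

250

Shared key K = 342^22 mod 809.
342^1 ≡ 342 (mod 809)
342^2 = (342^1)^2 ≡ 342^2 = 116964 ≡ 468 (mod 809)
342^4 = (342^2)^2 ≡ 468^2 = 219024 ≡ 594 (mod 809)
342^8 = (342^4)^2 ≡ 594^2 = 352836 ≡ 112 (mod 809)
342^16 = (342^8)^2 ≡ 112^2 = 12544 ≡ 409 (mod 809)
342^22 = 342^16 · 342^4 · 342^2 ≡ 409 · 594 · 468 ≡ 250 (mod 809).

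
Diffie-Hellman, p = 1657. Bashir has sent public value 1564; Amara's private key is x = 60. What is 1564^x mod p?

Shared key K = 1564^60 mod 1657.
1564^1 ≡ 1564 (mod 1657)
1564^2 = (1564^1)^2 ≡ 1564^2 = 2446096 ≡ 364 (mod 1657)
1564^4 = (1564^2)^2 ≡ 364^2 = 132496 ≡ 1593 (mod 1657)
1564^8 = (1564^4)^2 ≡ 1593^2 = 2537649 ≡ 782 (mod 1657)
1564^16 = (1564^8)^2 ≡ 782^2 = 611524 ≡ 91 (mod 1657)
1564^32 = (1564^16)^2 ≡ 91^2 = 8281 ≡ 1653 (mod 1657)
1564^60 = 1564^32 · 1564^16 · 1564^8 · 1564^4 ≡ 1653 · 91 · 782 · 1593 ≡ 414 (mod 1657).

414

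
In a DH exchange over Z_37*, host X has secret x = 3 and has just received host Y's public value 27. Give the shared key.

Shared key K = 27^3 mod 37.
27^1 ≡ 27 (mod 37)
27^2 = (27^1)^2 ≡ 27^2 = 729 ≡ 26 (mod 37)
27^3 = 27^2 · 27^1 ≡ 26 · 27 ≡ 36 (mod 37).

36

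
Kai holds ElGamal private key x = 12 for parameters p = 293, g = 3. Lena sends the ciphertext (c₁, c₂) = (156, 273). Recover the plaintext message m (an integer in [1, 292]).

Shared mask s = c₁^x mod p = 156^12 mod 293.
156^1 ≡ 156 (mod 293)
156^2 = (156^1)^2 ≡ 156^2 = 24336 ≡ 17 (mod 293)
156^4 = (156^2)^2 ≡ 17^2 = 289 ≡ 289 (mod 293)
156^8 = (156^4)^2 ≡ 289^2 = 83521 ≡ 16 (mod 293)
156^12 = 156^8 · 156^4 ≡ 16 · 289 ≡ 229 (mod 293).
So s = 229; s⁻¹ ≡ 206 (mod 293).
m = c₂ · s⁻¹ mod 293 = 273 · 206 mod 293 = 275.

275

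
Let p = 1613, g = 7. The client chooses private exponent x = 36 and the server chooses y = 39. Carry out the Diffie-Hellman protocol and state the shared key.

869

The server sends B = g^y mod p = 7^39 mod 1613.
7^1 ≡ 7 (mod 1613)
7^2 = (7^1)^2 ≡ 7^2 = 49 ≡ 49 (mod 1613)
7^4 = (7^2)^2 ≡ 49^2 = 2401 ≡ 788 (mod 1613)
7^8 = (7^4)^2 ≡ 788^2 = 620944 ≡ 1552 (mod 1613)
7^16 = (7^8)^2 ≡ 1552^2 = 2408704 ≡ 495 (mod 1613)
7^32 = (7^16)^2 ≡ 495^2 = 245025 ≡ 1462 (mod 1613)
7^39 = 7^32 · 7^4 · 7^2 · 7^1 ≡ 1462 · 788 · 49 · 7 ≡ 855 (mod 1613).
So B = 855. The client then computes K = B^x mod p = 855^36 mod 1613.
855^1 ≡ 855 (mod 1613)
855^2 = (855^1)^2 ≡ 855^2 = 731025 ≡ 336 (mod 1613)
855^4 = (855^2)^2 ≡ 336^2 = 112896 ≡ 1599 (mod 1613)
855^8 = (855^4)^2 ≡ 1599^2 = 2556801 ≡ 196 (mod 1613)
855^16 = (855^8)^2 ≡ 196^2 = 38416 ≡ 1317 (mod 1613)
855^32 = (855^16)^2 ≡ 1317^2 = 1734489 ≡ 514 (mod 1613)
855^36 = 855^32 · 855^4 ≡ 514 · 1599 ≡ 869 (mod 1613).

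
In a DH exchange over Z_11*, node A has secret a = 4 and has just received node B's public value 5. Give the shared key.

9

Shared key K = 5^4 mod 11.
5^1 ≡ 5 (mod 11)
5^2 = (5^1)^2 ≡ 5^2 = 25 ≡ 3 (mod 11)
5^4 = (5^2)^2 ≡ 3^2 = 9 ≡ 9 (mod 11)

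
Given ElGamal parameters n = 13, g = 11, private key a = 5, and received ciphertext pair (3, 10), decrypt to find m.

4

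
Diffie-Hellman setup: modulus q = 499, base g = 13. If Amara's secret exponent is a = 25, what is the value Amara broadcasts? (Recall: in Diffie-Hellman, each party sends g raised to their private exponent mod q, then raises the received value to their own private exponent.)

422

Public value = 13^25 (mod 499).
13^1 ≡ 13 (mod 499)
13^2 = (13^1)^2 ≡ 13^2 = 169 ≡ 169 (mod 499)
13^4 = (13^2)^2 ≡ 169^2 = 28561 ≡ 118 (mod 499)
13^8 = (13^4)^2 ≡ 118^2 = 13924 ≡ 451 (mod 499)
13^16 = (13^8)^2 ≡ 451^2 = 203401 ≡ 308 (mod 499)
13^25 = 13^16 · 13^8 · 13^1 ≡ 308 · 451 · 13 ≡ 422 (mod 499).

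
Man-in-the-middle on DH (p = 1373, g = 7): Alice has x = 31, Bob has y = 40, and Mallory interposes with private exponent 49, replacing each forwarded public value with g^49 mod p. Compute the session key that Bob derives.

428

Bob receives Mallory's public value M = 7^49 mod 1373 instead of the honest one.
7^1 ≡ 7 (mod 1373)
7^2 = (7^1)^2 ≡ 7^2 = 49 ≡ 49 (mod 1373)
7^4 = (7^2)^2 ≡ 49^2 = 2401 ≡ 1028 (mod 1373)
7^8 = (7^4)^2 ≡ 1028^2 = 1056784 ≡ 947 (mod 1373)
7^16 = (7^8)^2 ≡ 947^2 = 896809 ≡ 240 (mod 1373)
7^32 = (7^16)^2 ≡ 240^2 = 57600 ≡ 1307 (mod 1373)
7^49 = 7^32 · 7^16 · 7^1 ≡ 1307 · 240 · 7 ≡ 333 (mod 1373).
So M = 333. Bob computes K = M^40 mod 1373.
333^1 ≡ 333 (mod 1373)
333^2 = (333^1)^2 ≡ 333^2 = 110889 ≡ 1049 (mod 1373)
333^4 = (333^2)^2 ≡ 1049^2 = 1100401 ≡ 628 (mod 1373)
333^8 = (333^4)^2 ≡ 628^2 = 394384 ≡ 333 (mod 1373)
333^16 = (333^8)^2 ≡ 333^2 = 110889 ≡ 1049 (mod 1373)
333^32 = (333^16)^2 ≡ 1049^2 = 1100401 ≡ 628 (mod 1373)
333^40 = 333^32 · 333^8 ≡ 628 · 333 ≡ 428 (mod 1373).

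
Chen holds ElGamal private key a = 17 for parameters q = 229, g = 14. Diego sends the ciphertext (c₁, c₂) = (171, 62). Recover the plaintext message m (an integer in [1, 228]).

15

Shared mask s = c₁^a mod q = 171^17 mod 229.
171^1 ≡ 171 (mod 229)
171^2 = (171^1)^2 ≡ 171^2 = 29241 ≡ 158 (mod 229)
171^4 = (171^2)^2 ≡ 158^2 = 24964 ≡ 3 (mod 229)
171^8 = (171^4)^2 ≡ 3^2 = 9 ≡ 9 (mod 229)
171^16 = (171^8)^2 ≡ 9^2 = 81 ≡ 81 (mod 229)
171^17 = 171^16 · 171^1 ≡ 81 · 171 ≡ 111 (mod 229).
So s = 111; s⁻¹ ≡ 196 (mod 229).
m = c₂ · s⁻¹ mod 229 = 62 · 196 mod 229 = 15.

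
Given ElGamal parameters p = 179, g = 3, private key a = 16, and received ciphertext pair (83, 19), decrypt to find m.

Shared mask s = c₁^a mod p = 83^16 mod 179.
83^1 ≡ 83 (mod 179)
83^2 = (83^1)^2 ≡ 83^2 = 6889 ≡ 87 (mod 179)
83^4 = (83^2)^2 ≡ 87^2 = 7569 ≡ 51 (mod 179)
83^8 = (83^4)^2 ≡ 51^2 = 2601 ≡ 95 (mod 179)
83^16 = (83^8)^2 ≡ 95^2 = 9025 ≡ 75 (mod 179)
So s = 75; s⁻¹ ≡ 74 (mod 179).
m = c₂ · s⁻¹ mod 179 = 19 · 74 mod 179 = 153.

153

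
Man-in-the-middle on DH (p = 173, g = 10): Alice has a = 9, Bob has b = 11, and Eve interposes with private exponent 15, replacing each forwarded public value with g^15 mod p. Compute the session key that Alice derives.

60

Alice receives Eve's public value M = 10^15 mod 173 instead of the honest one.
10^1 ≡ 10 (mod 173)
10^2 = (10^1)^2 ≡ 10^2 = 100 ≡ 100 (mod 173)
10^4 = (10^2)^2 ≡ 100^2 = 10000 ≡ 139 (mod 173)
10^8 = (10^4)^2 ≡ 139^2 = 19321 ≡ 118 (mod 173)
10^15 = 10^8 · 10^4 · 10^2 · 10^1 ≡ 118 · 139 · 100 · 10 ≡ 43 (mod 173).
So M = 43. Alice computes K = M^9 mod 173.
43^1 ≡ 43 (mod 173)
43^2 = (43^1)^2 ≡ 43^2 = 1849 ≡ 119 (mod 173)
43^4 = (43^2)^2 ≡ 119^2 = 14161 ≡ 148 (mod 173)
43^8 = (43^4)^2 ≡ 148^2 = 21904 ≡ 106 (mod 173)
43^9 = 43^8 · 43^1 ≡ 106 · 43 ≡ 60 (mod 173).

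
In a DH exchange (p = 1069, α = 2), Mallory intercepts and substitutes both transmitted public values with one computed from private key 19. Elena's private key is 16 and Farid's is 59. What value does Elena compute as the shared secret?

Elena receives Mallory's public value M = 2^19 mod 1069 instead of the honest one.
2^1 ≡ 2 (mod 1069)
2^2 = (2^1)^2 ≡ 2^2 = 4 ≡ 4 (mod 1069)
2^4 = (2^2)^2 ≡ 4^2 = 16 ≡ 16 (mod 1069)
2^8 = (2^4)^2 ≡ 16^2 = 256 ≡ 256 (mod 1069)
2^16 = (2^8)^2 ≡ 256^2 = 65536 ≡ 327 (mod 1069)
2^19 = 2^16 · 2^2 · 2^1 ≡ 327 · 4 · 2 ≡ 478 (mod 1069).
So M = 478. Elena computes K = M^16 mod 1069.
478^1 ≡ 478 (mod 1069)
478^2 = (478^1)^2 ≡ 478^2 = 228484 ≡ 787 (mod 1069)
478^4 = (478^2)^2 ≡ 787^2 = 619369 ≡ 418 (mod 1069)
478^8 = (478^4)^2 ≡ 418^2 = 174724 ≡ 477 (mod 1069)
478^16 = (478^8)^2 ≡ 477^2 = 227529 ≡ 901 (mod 1069)

901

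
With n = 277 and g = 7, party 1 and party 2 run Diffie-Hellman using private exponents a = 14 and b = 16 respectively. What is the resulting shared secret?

Party 2 sends B = g^b mod n = 7^16 mod 277.
7^1 ≡ 7 (mod 277)
7^2 = (7^1)^2 ≡ 7^2 = 49 ≡ 49 (mod 277)
7^4 = (7^2)^2 ≡ 49^2 = 2401 ≡ 185 (mod 277)
7^8 = (7^4)^2 ≡ 185^2 = 34225 ≡ 154 (mod 277)
7^16 = (7^8)^2 ≡ 154^2 = 23716 ≡ 171 (mod 277)
So B = 171. Party 1 then computes K = B^a mod n = 171^14 mod 277.
171^1 ≡ 171 (mod 277)
171^2 = (171^1)^2 ≡ 171^2 = 29241 ≡ 156 (mod 277)
171^4 = (171^2)^2 ≡ 156^2 = 24336 ≡ 237 (mod 277)
171^8 = (171^4)^2 ≡ 237^2 = 56169 ≡ 215 (mod 277)
171^14 = 171^8 · 171^4 · 171^2 ≡ 215 · 237 · 156 ≡ 188 (mod 277).

188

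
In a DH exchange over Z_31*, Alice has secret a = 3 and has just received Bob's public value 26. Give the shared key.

30

Shared key K = 26^3 mod 31.
26^1 ≡ 26 (mod 31)
26^2 = (26^1)^2 ≡ 26^2 = 676 ≡ 25 (mod 31)
26^3 = 26^2 · 26^1 ≡ 25 · 26 ≡ 30 (mod 31).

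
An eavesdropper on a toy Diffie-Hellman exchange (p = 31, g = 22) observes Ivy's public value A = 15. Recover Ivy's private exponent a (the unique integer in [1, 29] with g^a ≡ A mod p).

Try successive powers of 22 modulo 31:
22^1 ≡ 22
22^2 ≡ 19
22^3 ≡ 15
Found: a = 3.

3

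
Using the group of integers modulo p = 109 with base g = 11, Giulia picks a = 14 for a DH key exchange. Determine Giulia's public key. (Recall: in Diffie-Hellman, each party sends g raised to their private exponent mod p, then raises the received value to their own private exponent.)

Public value = 11^14 mod 109.
11^1 ≡ 11 (mod 109)
11^2 = (11^1)^2 ≡ 11^2 = 121 ≡ 12 (mod 109)
11^4 = (11^2)^2 ≡ 12^2 = 144 ≡ 35 (mod 109)
11^8 = (11^4)^2 ≡ 35^2 = 1225 ≡ 26 (mod 109)
11^14 = 11^8 · 11^4 · 11^2 ≡ 26 · 35 · 12 ≡ 20 (mod 109).

20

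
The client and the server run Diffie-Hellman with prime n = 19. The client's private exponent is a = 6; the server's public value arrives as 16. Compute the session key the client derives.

Shared key K = 16^6 mod 19.
16^1 ≡ 16 (mod 19)
16^2 = (16^1)^2 ≡ 16^2 = 256 ≡ 9 (mod 19)
16^4 = (16^2)^2 ≡ 9^2 = 81 ≡ 5 (mod 19)
16^6 = 16^4 · 16^2 ≡ 5 · 9 ≡ 7 (mod 19).

7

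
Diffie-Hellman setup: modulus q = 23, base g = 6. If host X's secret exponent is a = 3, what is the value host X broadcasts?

Public value = 6^3 mod 23.
6^1 ≡ 6 (mod 23)
6^2 = (6^1)^2 ≡ 6^2 = 36 ≡ 13 (mod 23)
6^3 = 6^2 · 6^1 ≡ 13 · 6 ≡ 9 (mod 23).

9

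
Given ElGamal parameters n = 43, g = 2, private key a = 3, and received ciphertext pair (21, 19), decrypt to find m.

20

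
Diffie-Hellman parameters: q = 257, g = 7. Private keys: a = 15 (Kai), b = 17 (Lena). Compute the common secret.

147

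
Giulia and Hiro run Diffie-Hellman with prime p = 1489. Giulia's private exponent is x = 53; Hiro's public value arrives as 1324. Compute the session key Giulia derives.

Shared key K = 1324^53 mod 1489.
1324^1 ≡ 1324 (mod 1489)
1324^2 = (1324^1)^2 ≡ 1324^2 = 1752976 ≡ 423 (mod 1489)
1324^4 = (1324^2)^2 ≡ 423^2 = 178929 ≡ 249 (mod 1489)
1324^8 = (1324^4)^2 ≡ 249^2 = 62001 ≡ 952 (mod 1489)
1324^16 = (1324^8)^2 ≡ 952^2 = 906304 ≡ 992 (mod 1489)
1324^32 = (1324^16)^2 ≡ 992^2 = 984064 ≡ 1324 (mod 1489)
1324^53 = 1324^32 · 1324^16 · 1324^4 · 1324^1 ≡ 1324 · 992 · 249 · 1324 ≡ 1254 (mod 1489).

1254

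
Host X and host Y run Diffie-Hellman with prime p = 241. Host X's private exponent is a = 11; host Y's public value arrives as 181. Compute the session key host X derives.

4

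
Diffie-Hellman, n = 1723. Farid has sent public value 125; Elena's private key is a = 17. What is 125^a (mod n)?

Shared key K = 125^17 mod 1723.
125^1 ≡ 125 (mod 1723)
125^2 = (125^1)^2 ≡ 125^2 = 15625 ≡ 118 (mod 1723)
125^4 = (125^2)^2 ≡ 118^2 = 13924 ≡ 140 (mod 1723)
125^8 = (125^4)^2 ≡ 140^2 = 19600 ≡ 647 (mod 1723)
125^16 = (125^8)^2 ≡ 647^2 = 418609 ≡ 1643 (mod 1723)
125^17 = 125^16 · 125^1 ≡ 1643 · 125 ≡ 338 (mod 1723).

338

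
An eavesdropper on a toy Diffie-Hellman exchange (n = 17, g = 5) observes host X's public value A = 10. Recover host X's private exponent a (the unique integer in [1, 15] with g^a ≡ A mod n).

7

Try successive powers of 5 modulo 17:
5^1 ≡ 5
5^2 ≡ 8
5^3 ≡ 6
5^4 ≡ 13
5^5 ≡ 14
5^6 ≡ 2
5^7 ≡ 10
Found: a = 7.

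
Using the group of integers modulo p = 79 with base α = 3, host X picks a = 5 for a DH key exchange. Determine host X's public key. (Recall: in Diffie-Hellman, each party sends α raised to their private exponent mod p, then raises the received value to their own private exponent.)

6

Public value = 3^5 mod 79.
3^1 ≡ 3 (mod 79)
3^2 = (3^1)^2 ≡ 3^2 = 9 ≡ 9 (mod 79)
3^4 = (3^2)^2 ≡ 9^2 = 81 ≡ 2 (mod 79)
3^5 = 3^4 · 3^1 ≡ 2 · 3 ≡ 6 (mod 79).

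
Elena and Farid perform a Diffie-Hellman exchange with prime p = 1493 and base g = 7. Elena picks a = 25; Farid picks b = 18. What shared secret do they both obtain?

1275

Farid sends B = g^b mod p = 7^18 mod 1493.
7^1 ≡ 7 (mod 1493)
7^2 = (7^1)^2 ≡ 7^2 = 49 ≡ 49 (mod 1493)
7^4 = (7^2)^2 ≡ 49^2 = 2401 ≡ 908 (mod 1493)
7^8 = (7^4)^2 ≡ 908^2 = 824464 ≡ 328 (mod 1493)
7^16 = (7^8)^2 ≡ 328^2 = 107584 ≡ 88 (mod 1493)
7^18 = 7^16 · 7^2 ≡ 88 · 49 ≡ 1326 (mod 1493).
So B = 1326. Elena then computes K = B^a mod p = 1326^25 mod 1493.
1326^1 ≡ 1326 (mod 1493)
1326^2 = (1326^1)^2 ≡ 1326^2 = 1758276 ≡ 1015 (mod 1493)
1326^4 = (1326^2)^2 ≡ 1015^2 = 1030225 ≡ 55 (mod 1493)
1326^8 = (1326^4)^2 ≡ 55^2 = 3025 ≡ 39 (mod 1493)
1326^16 = (1326^8)^2 ≡ 39^2 = 1521 ≡ 28 (mod 1493)
1326^25 = 1326^16 · 1326^8 · 1326^1 ≡ 28 · 39 · 1326 ≡ 1275 (mod 1493).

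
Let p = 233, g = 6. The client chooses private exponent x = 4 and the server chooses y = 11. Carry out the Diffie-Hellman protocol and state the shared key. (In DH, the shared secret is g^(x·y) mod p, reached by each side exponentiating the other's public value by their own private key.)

159

The client sends A = g^x mod p = 6^4 mod 233.
6^1 ≡ 6 (mod 233)
6^2 = (6^1)^2 ≡ 6^2 = 36 ≡ 36 (mod 233)
6^4 = (6^2)^2 ≡ 36^2 = 1296 ≡ 131 (mod 233)
So A = 131. The server then computes K = A^y mod p = 131^11 mod 233.
131^1 ≡ 131 (mod 233)
131^2 = (131^1)^2 ≡ 131^2 = 17161 ≡ 152 (mod 233)
131^4 = (131^2)^2 ≡ 152^2 = 23104 ≡ 37 (mod 233)
131^8 = (131^4)^2 ≡ 37^2 = 1369 ≡ 204 (mod 233)
131^11 = 131^8 · 131^2 · 131^1 ≡ 204 · 152 · 131 ≡ 159 (mod 233).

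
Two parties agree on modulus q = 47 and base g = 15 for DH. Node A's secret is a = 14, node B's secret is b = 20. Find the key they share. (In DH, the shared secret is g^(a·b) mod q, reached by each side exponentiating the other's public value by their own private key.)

Node A sends A = g^a mod q = 15^14 mod 47.
15^1 ≡ 15 (mod 47)
15^2 = (15^1)^2 ≡ 15^2 = 225 ≡ 37 (mod 47)
15^4 = (15^2)^2 ≡ 37^2 = 1369 ≡ 6 (mod 47)
15^8 = (15^4)^2 ≡ 6^2 = 36 ≡ 36 (mod 47)
15^14 = 15^8 · 15^4 · 15^2 ≡ 36 · 6 · 37 ≡ 2 (mod 47).
So A = 2. Node B then computes K = A^b mod q = 2^20 mod 47.
2^1 ≡ 2 (mod 47)
2^2 = (2^1)^2 ≡ 2^2 = 4 ≡ 4 (mod 47)
2^4 = (2^2)^2 ≡ 4^2 = 16 ≡ 16 (mod 47)
2^8 = (2^4)^2 ≡ 16^2 = 256 ≡ 21 (mod 47)
2^16 = (2^8)^2 ≡ 21^2 = 441 ≡ 18 (mod 47)
2^20 = 2^16 · 2^4 ≡ 18 · 16 ≡ 6 (mod 47).

6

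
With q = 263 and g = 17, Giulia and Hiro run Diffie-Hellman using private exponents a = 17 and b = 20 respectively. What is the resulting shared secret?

138

Giulia sends A = g^a mod q = 17^17 mod 263.
17^1 ≡ 17 (mod 263)
17^2 = (17^1)^2 ≡ 17^2 = 289 ≡ 26 (mod 263)
17^4 = (17^2)^2 ≡ 26^2 = 676 ≡ 150 (mod 263)
17^8 = (17^4)^2 ≡ 150^2 = 22500 ≡ 145 (mod 263)
17^16 = (17^8)^2 ≡ 145^2 = 21025 ≡ 248 (mod 263)
17^17 = 17^16 · 17^1 ≡ 248 · 17 ≡ 8 (mod 263).
So A = 8. Hiro then computes K = A^b mod q = 8^20 mod 263.
8^1 ≡ 8 (mod 263)
8^2 = (8^1)^2 ≡ 8^2 = 64 ≡ 64 (mod 263)
8^4 = (8^2)^2 ≡ 64^2 = 4096 ≡ 151 (mod 263)
8^8 = (8^4)^2 ≡ 151^2 = 22801 ≡ 183 (mod 263)
8^16 = (8^8)^2 ≡ 183^2 = 33489 ≡ 88 (mod 263)
8^20 = 8^16 · 8^4 ≡ 88 · 151 ≡ 138 (mod 263).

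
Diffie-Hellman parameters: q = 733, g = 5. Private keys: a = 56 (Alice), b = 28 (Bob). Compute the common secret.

Alice sends A = g^a mod q = 5^56 mod 733.
5^1 ≡ 5 (mod 733)
5^2 = (5^1)^2 ≡ 5^2 = 25 ≡ 25 (mod 733)
5^4 = (5^2)^2 ≡ 25^2 = 625 ≡ 625 (mod 733)
5^8 = (5^4)^2 ≡ 625^2 = 390625 ≡ 669 (mod 733)
5^16 = (5^8)^2 ≡ 669^2 = 447561 ≡ 431 (mod 733)
5^32 = (5^16)^2 ≡ 431^2 = 185761 ≡ 312 (mod 733)
5^56 = 5^32 · 5^16 · 5^8 ≡ 312 · 431 · 669 ≡ 678 (mod 733).
So A = 678. Bob then computes K = A^b mod q = 678^28 mod 733.
678^1 ≡ 678 (mod 733)
678^2 = (678^1)^2 ≡ 678^2 = 459684 ≡ 93 (mod 733)
678^4 = (678^2)^2 ≡ 93^2 = 8649 ≡ 586 (mod 733)
678^8 = (678^4)^2 ≡ 586^2 = 343396 ≡ 352 (mod 733)
678^16 = (678^8)^2 ≡ 352^2 = 123904 ≡ 27 (mod 733)
678^28 = 678^16 · 678^8 · 678^4 ≡ 27 · 352 · 586 ≡ 10 (mod 733).

10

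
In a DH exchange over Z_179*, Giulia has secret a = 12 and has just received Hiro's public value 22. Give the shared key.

95

Shared key K = 22^12 mod 179.
22^1 ≡ 22 (mod 179)
22^2 = (22^1)^2 ≡ 22^2 = 484 ≡ 126 (mod 179)
22^4 = (22^2)^2 ≡ 126^2 = 15876 ≡ 124 (mod 179)
22^8 = (22^4)^2 ≡ 124^2 = 15376 ≡ 161 (mod 179)
22^12 = 22^8 · 22^4 ≡ 161 · 124 ≡ 95 (mod 179).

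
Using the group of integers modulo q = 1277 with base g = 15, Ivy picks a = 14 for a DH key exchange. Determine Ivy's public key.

Public value = 15^14 (mod 1277).
15^1 ≡ 15 (mod 1277)
15^2 = (15^1)^2 ≡ 15^2 = 225 ≡ 225 (mod 1277)
15^4 = (15^2)^2 ≡ 225^2 = 50625 ≡ 822 (mod 1277)
15^8 = (15^4)^2 ≡ 822^2 = 675684 ≡ 151 (mod 1277)
15^14 = 15^8 · 15^4 · 15^2 ≡ 151 · 822 · 225 ≡ 737 (mod 1277).

737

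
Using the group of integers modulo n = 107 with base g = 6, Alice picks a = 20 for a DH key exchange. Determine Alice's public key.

Public value = 6^20 (mod 107).
6^1 ≡ 6 (mod 107)
6^2 = (6^1)^2 ≡ 6^2 = 36 ≡ 36 (mod 107)
6^4 = (6^2)^2 ≡ 36^2 = 1296 ≡ 12 (mod 107)
6^8 = (6^4)^2 ≡ 12^2 = 144 ≡ 37 (mod 107)
6^16 = (6^8)^2 ≡ 37^2 = 1369 ≡ 85 (mod 107)
6^20 = 6^16 · 6^4 ≡ 85 · 12 ≡ 57 (mod 107).

57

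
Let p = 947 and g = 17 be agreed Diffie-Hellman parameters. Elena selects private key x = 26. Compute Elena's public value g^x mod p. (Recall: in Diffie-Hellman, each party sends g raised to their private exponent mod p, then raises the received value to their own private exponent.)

Public value = 17^26 mod 947.
17^1 ≡ 17 (mod 947)
17^2 = (17^1)^2 ≡ 17^2 = 289 ≡ 289 (mod 947)
17^4 = (17^2)^2 ≡ 289^2 = 83521 ≡ 185 (mod 947)
17^8 = (17^4)^2 ≡ 185^2 = 34225 ≡ 133 (mod 947)
17^16 = (17^8)^2 ≡ 133^2 = 17689 ≡ 643 (mod 947)
17^26 = 17^16 · 17^8 · 17^2 ≡ 643 · 133 · 289 ≡ 185 (mod 947).

185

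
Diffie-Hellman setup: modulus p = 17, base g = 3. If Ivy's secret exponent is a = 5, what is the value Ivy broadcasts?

5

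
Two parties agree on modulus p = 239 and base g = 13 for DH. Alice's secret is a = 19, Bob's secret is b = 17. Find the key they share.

Alice sends A = g^a mod p = 13^19 mod 239.
13^1 ≡ 13 (mod 239)
13^2 = (13^1)^2 ≡ 13^2 = 169 ≡ 169 (mod 239)
13^4 = (13^2)^2 ≡ 169^2 = 28561 ≡ 120 (mod 239)
13^8 = (13^4)^2 ≡ 120^2 = 14400 ≡ 60 (mod 239)
13^16 = (13^8)^2 ≡ 60^2 = 3600 ≡ 15 (mod 239)
13^19 = 13^16 · 13^2 · 13^1 ≡ 15 · 169 · 13 ≡ 212 (mod 239).
So A = 212. Bob then computes K = A^b mod p = 212^17 mod 239.
212^1 ≡ 212 (mod 239)
212^2 = (212^1)^2 ≡ 212^2 = 44944 ≡ 12 (mod 239)
212^4 = (212^2)^2 ≡ 12^2 = 144 ≡ 144 (mod 239)
212^8 = (212^4)^2 ≡ 144^2 = 20736 ≡ 182 (mod 239)
212^16 = (212^8)^2 ≡ 182^2 = 33124 ≡ 142 (mod 239)
212^17 = 212^16 · 212^1 ≡ 142 · 212 ≡ 229 (mod 239).

229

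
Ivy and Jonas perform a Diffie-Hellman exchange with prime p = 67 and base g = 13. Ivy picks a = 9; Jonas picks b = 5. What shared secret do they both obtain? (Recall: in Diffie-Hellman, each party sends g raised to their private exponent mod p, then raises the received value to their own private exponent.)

42

Ivy sends A = g^a mod p = 13^9 mod 67.
13^1 ≡ 13 (mod 67)
13^2 = (13^1)^2 ≡ 13^2 = 169 ≡ 35 (mod 67)
13^4 = (13^2)^2 ≡ 35^2 = 1225 ≡ 19 (mod 67)
13^8 = (13^4)^2 ≡ 19^2 = 361 ≡ 26 (mod 67)
13^9 = 13^8 · 13^1 ≡ 26 · 13 ≡ 3 (mod 67).
So A = 3. Jonas then computes K = A^b mod p = 3^5 mod 67.
3^1 ≡ 3 (mod 67)
3^2 = (3^1)^2 ≡ 3^2 = 9 ≡ 9 (mod 67)
3^4 = (3^2)^2 ≡ 9^2 = 81 ≡ 14 (mod 67)
3^5 = 3^4 · 3^1 ≡ 14 · 3 ≡ 42 (mod 67).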